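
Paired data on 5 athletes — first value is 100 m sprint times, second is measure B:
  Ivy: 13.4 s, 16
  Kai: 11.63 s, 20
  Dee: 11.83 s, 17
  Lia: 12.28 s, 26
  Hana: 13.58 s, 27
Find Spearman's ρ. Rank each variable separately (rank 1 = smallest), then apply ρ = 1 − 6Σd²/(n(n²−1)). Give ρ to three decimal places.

0.300

Ranks of variable 1: 4, 1, 2, 3, 5
Ranks of variable 2: 1, 3, 2, 4, 5
d = r₁ − r₂: 3, -2, 0, -1, 0
d²: 9, 4, 0, 1, 0; Σd² = 14
ρ = 1 − 6·14/(5·24) = 1 − 84/120 = 0.300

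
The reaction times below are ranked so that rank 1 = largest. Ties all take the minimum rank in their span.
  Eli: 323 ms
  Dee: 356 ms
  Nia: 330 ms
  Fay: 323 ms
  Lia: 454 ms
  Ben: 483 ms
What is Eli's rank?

Sorted (descending): 483, 454, 356, 330, 323, 323
The 2 values of 323 occupy positions 5–6 → each gets rank 5.
Eli has value 323 ms → rank 5.

5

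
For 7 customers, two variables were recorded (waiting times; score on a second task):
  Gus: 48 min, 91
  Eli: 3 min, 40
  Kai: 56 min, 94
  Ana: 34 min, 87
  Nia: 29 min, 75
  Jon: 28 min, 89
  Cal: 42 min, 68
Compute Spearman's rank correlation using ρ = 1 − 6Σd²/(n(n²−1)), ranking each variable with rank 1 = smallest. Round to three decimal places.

Ranks of variable 1: 6, 1, 7, 4, 3, 2, 5
Ranks of variable 2: 6, 1, 7, 4, 3, 5, 2
d = r₁ − r₂: 0, 0, 0, 0, 0, -3, 3
d²: 0, 0, 0, 0, 0, 9, 9; Σd² = 18
ρ = 1 − 6·18/(7·48) = 1 − 108/336 = 0.679

0.679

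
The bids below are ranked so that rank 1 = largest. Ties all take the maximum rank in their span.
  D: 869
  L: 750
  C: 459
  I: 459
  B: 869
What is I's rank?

Sorted (descending): 869, 869, 750, 459, 459
The 2 values of 869 occupy positions 1–2 → each gets rank 2.
The 2 values of 459 occupy positions 4–5 → each gets rank 5.
I has value 459 → rank 5.

5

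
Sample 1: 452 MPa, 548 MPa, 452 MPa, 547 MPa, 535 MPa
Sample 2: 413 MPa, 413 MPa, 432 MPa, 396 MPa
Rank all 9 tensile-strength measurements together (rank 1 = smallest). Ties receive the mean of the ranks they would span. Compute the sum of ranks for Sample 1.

Sorted (ascending): 396, 413, 413, 432, 452, 452, 535, 547, 548
The 2 values of 413 occupy positions 2–3 → average rank (2+3)/2 = 2.5.
The 2 values of 452 occupy positions 5–6 → average rank (5+6)/2 = 5.5.
Sample 1 values → pooled ranks: 452→5.5, 548→9, 452→5.5, 547→8, 535→7
Rank sum = 5.5 + 9 + 5.5 + 8 + 7 = 35

35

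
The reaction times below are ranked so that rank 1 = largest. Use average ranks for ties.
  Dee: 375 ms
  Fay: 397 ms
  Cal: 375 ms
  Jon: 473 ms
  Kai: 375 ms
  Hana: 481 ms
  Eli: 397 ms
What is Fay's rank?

Sorted (descending): 481, 473, 397, 397, 375, 375, 375
The 2 values of 397 occupy positions 3–4 → average rank (3+4)/2 = 3.5.
The 3 values of 375 occupy positions 5–7 → average rank 6.
Fay has value 397 ms → rank 3.5.

3.5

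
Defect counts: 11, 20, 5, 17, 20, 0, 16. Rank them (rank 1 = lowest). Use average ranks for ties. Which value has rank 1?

Sorted (ascending): 0, 5, 11, 16, 17, 20, 20
The 2 values of 20 occupy positions 6–7 → average rank (6+7)/2 = 6.5.
Rank 1 → value 0.

0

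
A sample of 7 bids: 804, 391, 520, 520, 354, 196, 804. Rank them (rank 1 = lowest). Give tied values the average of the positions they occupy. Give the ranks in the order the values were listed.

Sorted (ascending): 196, 354, 391, 520, 520, 804, 804
The 2 values of 520 occupy positions 4–5 → average rank (4+5)/2 = 4.5.
The 2 values of 804 occupy positions 6–7 → average rank (6+7)/2 = 6.5.

6.5, 3, 4.5, 4.5, 2, 1, 6.5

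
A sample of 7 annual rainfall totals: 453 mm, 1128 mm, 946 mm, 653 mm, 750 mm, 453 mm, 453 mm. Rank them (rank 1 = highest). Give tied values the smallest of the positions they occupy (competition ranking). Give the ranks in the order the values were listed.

Sorted (descending): 1128, 946, 750, 653, 453, 453, 453
The 3 values of 453 occupy positions 5–7 → each gets rank 5.

5, 1, 2, 4, 3, 5, 5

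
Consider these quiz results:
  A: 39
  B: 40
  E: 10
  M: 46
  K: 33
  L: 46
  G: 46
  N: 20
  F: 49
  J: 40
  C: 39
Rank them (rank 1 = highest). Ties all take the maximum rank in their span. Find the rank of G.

4

Sorted (descending): 49, 46, 46, 46, 40, 40, 39, 39, 33, 20, 10
The 3 values of 46 occupy positions 2–4 → each gets rank 4.
The 2 values of 40 occupy positions 5–6 → each gets rank 6.
The 2 values of 39 occupy positions 7–8 → each gets rank 8.
G has value 46 → rank 4.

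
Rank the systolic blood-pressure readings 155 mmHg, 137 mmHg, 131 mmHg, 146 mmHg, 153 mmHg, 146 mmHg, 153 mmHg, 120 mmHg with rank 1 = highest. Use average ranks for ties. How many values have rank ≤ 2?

Sorted (descending): 155, 153, 153, 146, 146, 137, 131, 120
The 2 values of 153 occupy positions 2–3 → average rank (2+3)/2 = 2.5.
The 2 values of 146 occupy positions 4–5 → average rank (4+5)/2 = 4.5.
Ranks ≤ 2: {1} → 1 value.

1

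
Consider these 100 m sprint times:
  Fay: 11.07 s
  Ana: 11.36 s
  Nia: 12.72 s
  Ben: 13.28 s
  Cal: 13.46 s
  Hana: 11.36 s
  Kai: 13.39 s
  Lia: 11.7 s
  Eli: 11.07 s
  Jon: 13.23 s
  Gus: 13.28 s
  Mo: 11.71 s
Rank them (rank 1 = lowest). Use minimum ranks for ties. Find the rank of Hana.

Sorted (ascending): 11.07, 11.07, 11.36, 11.36, 11.7, 11.71, 12.72, 13.23, 13.28, 13.28, 13.39, 13.46
The 2 values of 11.07 occupy positions 1–2 → each gets rank 1.
The 2 values of 11.36 occupy positions 3–4 → each gets rank 3.
The 2 values of 13.28 occupy positions 9–10 → each gets rank 9.
Hana has value 11.36 s → rank 3.

3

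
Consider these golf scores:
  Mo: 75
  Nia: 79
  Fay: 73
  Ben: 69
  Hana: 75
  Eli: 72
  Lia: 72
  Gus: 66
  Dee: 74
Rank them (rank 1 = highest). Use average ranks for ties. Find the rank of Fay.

Sorted (descending): 79, 75, 75, 74, 73, 72, 72, 69, 66
The 2 values of 75 occupy positions 2–3 → average rank (2+3)/2 = 2.5.
The 2 values of 72 occupy positions 6–7 → average rank (6+7)/2 = 6.5.
Fay has value 73 → rank 5.

5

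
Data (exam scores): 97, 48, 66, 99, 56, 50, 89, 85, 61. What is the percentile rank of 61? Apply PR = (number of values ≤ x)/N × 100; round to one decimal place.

44.4

N = 9.
Strictly below 61: 3. Equal to 61: 1.
PR = 4/9 × 100 = 44.4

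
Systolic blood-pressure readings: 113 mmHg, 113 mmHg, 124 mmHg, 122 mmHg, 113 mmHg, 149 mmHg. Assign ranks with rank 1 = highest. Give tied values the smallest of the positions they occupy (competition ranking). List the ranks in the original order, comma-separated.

Sorted (descending): 149, 124, 122, 113, 113, 113
The 3 values of 113 occupy positions 4–6 → each gets rank 4.

4, 4, 2, 3, 4, 1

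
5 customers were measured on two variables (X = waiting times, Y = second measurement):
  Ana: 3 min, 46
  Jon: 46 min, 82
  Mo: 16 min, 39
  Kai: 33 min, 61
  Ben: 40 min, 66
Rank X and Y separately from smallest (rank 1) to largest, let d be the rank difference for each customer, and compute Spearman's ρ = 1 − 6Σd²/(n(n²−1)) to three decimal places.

Ranks of variable 1: 1, 5, 2, 3, 4
Ranks of variable 2: 2, 5, 1, 3, 4
d = r₁ − r₂: -1, 0, 1, 0, 0
d²: 1, 0, 1, 0, 0; Σd² = 2
ρ = 1 − 6·2/(5·24) = 1 − 12/120 = 0.900

0.900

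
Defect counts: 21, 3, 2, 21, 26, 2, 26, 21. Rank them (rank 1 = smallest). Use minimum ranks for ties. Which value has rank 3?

3

Sorted (ascending): 2, 2, 3, 21, 21, 21, 26, 26
The 2 values of 2 occupy positions 1–2 → each gets rank 1.
The 3 values of 21 occupy positions 4–6 → each gets rank 4.
The 2 values of 26 occupy positions 7–8 → each gets rank 7.
Rank 3 → value 3.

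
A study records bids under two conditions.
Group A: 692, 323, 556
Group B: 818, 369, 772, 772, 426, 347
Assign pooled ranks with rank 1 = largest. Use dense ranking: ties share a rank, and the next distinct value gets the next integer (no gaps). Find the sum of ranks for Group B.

23

Sorted (descending): 818, 772, 772, 692, 556, 426, 369, 347, 323
The 2 values of 772 share dense rank 2.
Remaining distinct values take the next consecutive integers.
Group B values → pooled ranks: 818→1, 369→6, 772→2, 772→2, 426→5, 347→7
Rank sum = 1 + 6 + 2 + 2 + 5 + 7 = 23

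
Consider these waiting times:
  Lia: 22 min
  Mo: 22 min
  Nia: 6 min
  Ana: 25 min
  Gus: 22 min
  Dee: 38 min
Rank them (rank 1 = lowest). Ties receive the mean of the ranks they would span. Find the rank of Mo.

Sorted (ascending): 6, 22, 22, 22, 25, 38
The 3 values of 22 occupy positions 2–4 → average rank 3.
Mo has value 22 min → rank 3.

3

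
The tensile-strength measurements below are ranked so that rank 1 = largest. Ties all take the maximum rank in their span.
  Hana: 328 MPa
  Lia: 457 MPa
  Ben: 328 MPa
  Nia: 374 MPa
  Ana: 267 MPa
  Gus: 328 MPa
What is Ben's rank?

Sorted (descending): 457, 374, 328, 328, 328, 267
The 3 values of 328 occupy positions 3–5 → each gets rank 5.
Ben has value 328 MPa → rank 5.

5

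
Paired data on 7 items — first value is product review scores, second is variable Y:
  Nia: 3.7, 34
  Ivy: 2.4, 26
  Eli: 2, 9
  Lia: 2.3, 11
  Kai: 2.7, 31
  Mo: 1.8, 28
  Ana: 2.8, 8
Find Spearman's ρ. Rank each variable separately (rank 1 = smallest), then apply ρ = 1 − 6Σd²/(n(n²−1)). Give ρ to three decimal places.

0.250

Ranks of variable 1: 7, 4, 2, 3, 5, 1, 6
Ranks of variable 2: 7, 4, 2, 3, 6, 5, 1
d = r₁ − r₂: 0, 0, 0, 0, -1, -4, 5
d²: 0, 0, 0, 0, 1, 16, 25; Σd² = 42
ρ = 1 − 6·42/(7·48) = 1 − 252/336 = 0.250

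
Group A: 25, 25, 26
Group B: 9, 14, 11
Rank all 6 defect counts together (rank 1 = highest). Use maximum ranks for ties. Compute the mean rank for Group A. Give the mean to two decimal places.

Sorted (descending): 26, 25, 25, 14, 11, 9
The 2 values of 25 occupy positions 2–3 → each gets rank 3.
Group A values → pooled ranks: 25→3, 25→3, 26→1
Mean rank = (3 + 3 + 1) / 3 = 2.33

2.33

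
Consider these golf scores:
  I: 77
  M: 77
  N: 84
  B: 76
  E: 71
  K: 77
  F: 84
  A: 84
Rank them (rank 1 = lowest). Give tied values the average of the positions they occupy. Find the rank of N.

7

Sorted (ascending): 71, 76, 77, 77, 77, 84, 84, 84
The 3 values of 77 occupy positions 3–5 → average rank 4.
The 3 values of 84 occupy positions 6–8 → average rank 7.
N has value 84 → rank 7.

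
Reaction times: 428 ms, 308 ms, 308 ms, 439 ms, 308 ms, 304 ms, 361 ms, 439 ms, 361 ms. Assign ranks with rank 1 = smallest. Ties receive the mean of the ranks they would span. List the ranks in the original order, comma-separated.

7, 3, 3, 8.5, 3, 1, 5.5, 8.5, 5.5

Sorted (ascending): 304, 308, 308, 308, 361, 361, 428, 439, 439
The 3 values of 308 occupy positions 2–4 → average rank 3.
The 2 values of 361 occupy positions 5–6 → average rank (5+6)/2 = 5.5.
The 2 values of 439 occupy positions 8–9 → average rank (8+9)/2 = 8.5.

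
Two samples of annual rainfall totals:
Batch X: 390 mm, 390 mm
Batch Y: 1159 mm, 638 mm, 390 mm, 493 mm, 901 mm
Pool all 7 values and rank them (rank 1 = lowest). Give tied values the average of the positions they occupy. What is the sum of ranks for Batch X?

4

Sorted (ascending): 390, 390, 390, 493, 638, 901, 1159
The 3 values of 390 occupy positions 1–3 → average rank 2.
Batch X values → pooled ranks: 390→2, 390→2
Rank sum = 2 + 2 = 4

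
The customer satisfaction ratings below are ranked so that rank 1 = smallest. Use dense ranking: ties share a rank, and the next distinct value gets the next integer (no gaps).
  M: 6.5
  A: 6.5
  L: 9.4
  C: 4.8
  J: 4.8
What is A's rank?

2

Sorted (ascending): 4.8, 4.8, 6.5, 6.5, 9.4
The 2 values of 4.8 share dense rank 1.
The 2 values of 6.5 share dense rank 2.
Remaining distinct values take the next consecutive integers.
A has value 6.5 → rank 2.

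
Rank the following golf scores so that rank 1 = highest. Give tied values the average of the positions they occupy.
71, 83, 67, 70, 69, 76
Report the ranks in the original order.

3, 1, 6, 4, 5, 2

Sorted (descending): 83, 76, 71, 70, 69, 67
No ties — each value takes its position as its rank.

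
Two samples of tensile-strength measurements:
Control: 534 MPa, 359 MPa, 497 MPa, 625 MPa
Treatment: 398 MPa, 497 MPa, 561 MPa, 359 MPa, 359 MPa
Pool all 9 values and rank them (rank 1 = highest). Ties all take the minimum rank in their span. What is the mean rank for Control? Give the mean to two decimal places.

Sorted (descending): 625, 561, 534, 497, 497, 398, 359, 359, 359
The 2 values of 497 occupy positions 4–5 → each gets rank 4.
The 3 values of 359 occupy positions 7–9 → each gets rank 7.
Control values → pooled ranks: 534→3, 359→7, 497→4, 625→1
Mean rank = (3 + 7 + 4 + 1) / 4 = 3.75

3.75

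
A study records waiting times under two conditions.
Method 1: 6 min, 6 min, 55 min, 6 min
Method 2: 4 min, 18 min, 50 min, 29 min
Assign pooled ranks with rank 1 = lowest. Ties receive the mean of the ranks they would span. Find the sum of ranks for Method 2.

Sorted (ascending): 4, 6, 6, 6, 18, 29, 50, 55
The 3 values of 6 occupy positions 2–4 → average rank 3.
Method 2 values → pooled ranks: 4→1, 18→5, 50→7, 29→6
Rank sum = 1 + 5 + 7 + 6 = 19

19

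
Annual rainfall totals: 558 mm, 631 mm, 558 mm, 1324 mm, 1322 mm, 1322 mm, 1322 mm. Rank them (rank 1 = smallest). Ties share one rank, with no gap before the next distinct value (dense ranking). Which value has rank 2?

Sorted (ascending): 558, 558, 631, 1322, 1322, 1322, 1324
The 2 values of 558 share dense rank 1.
The 3 values of 1322 share dense rank 3.
Remaining distinct values take the next consecutive integers.
Rank 2 → value 631.

631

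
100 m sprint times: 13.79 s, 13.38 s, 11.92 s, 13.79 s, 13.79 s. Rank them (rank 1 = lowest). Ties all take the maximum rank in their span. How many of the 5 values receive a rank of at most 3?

2

Sorted (ascending): 11.92, 13.38, 13.79, 13.79, 13.79
The 3 values of 13.79 occupy positions 3–5 → each gets rank 5.
Ranks ≤ 3: {1, 2} → 2 values.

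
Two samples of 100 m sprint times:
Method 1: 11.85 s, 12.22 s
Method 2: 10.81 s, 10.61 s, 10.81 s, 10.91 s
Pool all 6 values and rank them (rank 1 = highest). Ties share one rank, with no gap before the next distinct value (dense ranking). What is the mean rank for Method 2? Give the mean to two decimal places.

Sorted (descending): 12.22, 11.85, 10.91, 10.81, 10.81, 10.61
The 2 values of 10.81 share dense rank 4.
Remaining distinct values take the next consecutive integers.
Method 2 values → pooled ranks: 10.81→4, 10.61→5, 10.81→4, 10.91→3
Mean rank = (4 + 5 + 4 + 3) / 4 = 4.00

4.00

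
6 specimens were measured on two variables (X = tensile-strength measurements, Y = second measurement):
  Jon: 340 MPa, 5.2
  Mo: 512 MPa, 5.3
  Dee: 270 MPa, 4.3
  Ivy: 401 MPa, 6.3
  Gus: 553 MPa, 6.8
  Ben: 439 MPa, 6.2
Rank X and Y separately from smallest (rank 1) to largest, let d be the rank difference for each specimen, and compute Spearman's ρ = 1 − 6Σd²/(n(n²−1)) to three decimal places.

0.771

Ranks of variable 1: 2, 5, 1, 3, 6, 4
Ranks of variable 2: 2, 3, 1, 5, 6, 4
d = r₁ − r₂: 0, 2, 0, -2, 0, 0
d²: 0, 4, 0, 4, 0, 0; Σd² = 8
ρ = 1 − 6·8/(6·35) = 1 − 48/210 = 0.771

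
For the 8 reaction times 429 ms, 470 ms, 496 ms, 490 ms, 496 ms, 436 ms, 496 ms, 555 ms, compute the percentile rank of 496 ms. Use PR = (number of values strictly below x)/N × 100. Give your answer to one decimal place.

N = 8.
Strictly below 496: 4. Equal to 496: 3.
PR = 4/8 × 100 = 50.0

50.0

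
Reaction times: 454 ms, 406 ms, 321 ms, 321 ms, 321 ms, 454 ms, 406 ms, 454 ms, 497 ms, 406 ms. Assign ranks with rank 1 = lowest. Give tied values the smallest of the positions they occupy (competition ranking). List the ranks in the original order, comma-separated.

Sorted (ascending): 321, 321, 321, 406, 406, 406, 454, 454, 454, 497
The 3 values of 321 occupy positions 1–3 → each gets rank 1.
The 3 values of 406 occupy positions 4–6 → each gets rank 4.
The 3 values of 454 occupy positions 7–9 → each gets rank 7.

7, 4, 1, 1, 1, 7, 4, 7, 10, 4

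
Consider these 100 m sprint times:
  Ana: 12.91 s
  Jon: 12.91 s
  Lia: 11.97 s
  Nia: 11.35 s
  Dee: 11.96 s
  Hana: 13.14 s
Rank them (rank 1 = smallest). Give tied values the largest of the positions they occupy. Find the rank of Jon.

Sorted (ascending): 11.35, 11.96, 11.97, 12.91, 12.91, 13.14
The 2 values of 12.91 occupy positions 4–5 → each gets rank 5.
Jon has value 12.91 s → rank 5.

5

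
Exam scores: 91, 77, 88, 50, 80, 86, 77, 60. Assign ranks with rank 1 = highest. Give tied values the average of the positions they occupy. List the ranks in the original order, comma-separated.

Sorted (descending): 91, 88, 86, 80, 77, 77, 60, 50
The 2 values of 77 occupy positions 5–6 → average rank (5+6)/2 = 5.5.

1, 5.5, 2, 8, 4, 3, 5.5, 7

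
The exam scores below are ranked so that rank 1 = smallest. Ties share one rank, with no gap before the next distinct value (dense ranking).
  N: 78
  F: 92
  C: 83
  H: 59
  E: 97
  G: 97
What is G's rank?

Sorted (ascending): 59, 78, 83, 92, 97, 97
The 2 values of 97 share dense rank 5.
Remaining distinct values take the next consecutive integers.
G has value 97 → rank 5.

5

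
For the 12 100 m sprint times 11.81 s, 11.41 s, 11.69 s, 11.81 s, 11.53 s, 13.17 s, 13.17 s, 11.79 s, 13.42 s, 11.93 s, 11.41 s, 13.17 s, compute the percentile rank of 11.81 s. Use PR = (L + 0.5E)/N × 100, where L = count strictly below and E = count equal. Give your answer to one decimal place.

N = 12.
Strictly below 11.81: 5. Equal to 11.81: 2.
PR = (5 + 0.5·2)/12 × 100 = 50.0

50.0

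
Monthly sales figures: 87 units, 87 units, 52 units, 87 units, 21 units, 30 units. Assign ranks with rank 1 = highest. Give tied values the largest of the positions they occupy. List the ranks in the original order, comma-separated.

Sorted (descending): 87, 87, 87, 52, 30, 21
The 3 values of 87 occupy positions 1–3 → each gets rank 3.

3, 3, 4, 3, 6, 5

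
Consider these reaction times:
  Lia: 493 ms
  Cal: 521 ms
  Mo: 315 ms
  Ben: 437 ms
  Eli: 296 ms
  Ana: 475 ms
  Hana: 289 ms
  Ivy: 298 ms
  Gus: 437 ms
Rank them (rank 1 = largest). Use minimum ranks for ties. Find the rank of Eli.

Sorted (descending): 521, 493, 475, 437, 437, 315, 298, 296, 289
The 2 values of 437 occupy positions 4–5 → each gets rank 4.
Eli has value 296 ms → rank 8.

8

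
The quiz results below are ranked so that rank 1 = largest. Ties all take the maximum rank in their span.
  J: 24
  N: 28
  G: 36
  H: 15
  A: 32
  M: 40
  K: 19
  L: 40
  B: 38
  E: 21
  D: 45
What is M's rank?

3

Sorted (descending): 45, 40, 40, 38, 36, 32, 28, 24, 21, 19, 15
The 2 values of 40 occupy positions 2–3 → each gets rank 3.
M has value 40 → rank 3.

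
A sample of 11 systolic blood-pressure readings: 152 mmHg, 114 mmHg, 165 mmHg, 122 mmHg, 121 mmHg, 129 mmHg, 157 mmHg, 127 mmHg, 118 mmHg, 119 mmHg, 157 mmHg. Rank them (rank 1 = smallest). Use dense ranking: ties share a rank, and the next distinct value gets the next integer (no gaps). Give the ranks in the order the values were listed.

8, 1, 10, 5, 4, 7, 9, 6, 2, 3, 9

Sorted (ascending): 114, 118, 119, 121, 122, 127, 129, 152, 157, 157, 165
The 2 values of 157 share dense rank 9.
Remaining distinct values take the next consecutive integers.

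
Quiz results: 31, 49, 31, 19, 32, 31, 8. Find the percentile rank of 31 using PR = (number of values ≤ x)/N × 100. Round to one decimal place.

71.4

N = 7.
Strictly below 31: 2. Equal to 31: 3.
PR = 5/7 × 100 = 71.4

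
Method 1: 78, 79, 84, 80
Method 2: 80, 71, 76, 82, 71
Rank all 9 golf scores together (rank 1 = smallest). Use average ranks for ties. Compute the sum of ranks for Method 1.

Sorted (ascending): 71, 71, 76, 78, 79, 80, 80, 82, 84
The 2 values of 71 occupy positions 1–2 → average rank (1+2)/2 = 1.5.
The 2 values of 80 occupy positions 6–7 → average rank (6+7)/2 = 6.5.
Method 1 values → pooled ranks: 78→4, 79→5, 84→9, 80→6.5
Rank sum = 4 + 5 + 9 + 6.5 = 24.5

24.5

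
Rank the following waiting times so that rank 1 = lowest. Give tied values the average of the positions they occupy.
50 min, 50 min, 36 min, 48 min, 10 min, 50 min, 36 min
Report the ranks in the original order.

Sorted (ascending): 10, 36, 36, 48, 50, 50, 50
The 2 values of 36 occupy positions 2–3 → average rank (2+3)/2 = 2.5.
The 3 values of 50 occupy positions 5–7 → average rank 6.

6, 6, 2.5, 4, 1, 6, 2.5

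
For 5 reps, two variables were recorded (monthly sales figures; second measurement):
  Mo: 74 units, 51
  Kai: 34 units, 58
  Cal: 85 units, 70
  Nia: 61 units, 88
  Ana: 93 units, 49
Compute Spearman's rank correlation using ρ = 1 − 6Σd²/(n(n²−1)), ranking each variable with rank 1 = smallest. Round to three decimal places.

-0.500

Ranks of variable 1: 3, 1, 4, 2, 5
Ranks of variable 2: 2, 3, 4, 5, 1
d = r₁ − r₂: 1, -2, 0, -3, 4
d²: 1, 4, 0, 9, 16; Σd² = 30
ρ = 1 − 6·30/(5·24) = 1 − 180/120 = -0.500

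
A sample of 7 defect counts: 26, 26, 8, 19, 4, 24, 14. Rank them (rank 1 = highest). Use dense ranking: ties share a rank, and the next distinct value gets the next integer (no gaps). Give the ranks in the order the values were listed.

1, 1, 5, 3, 6, 2, 4

Sorted (descending): 26, 26, 24, 19, 14, 8, 4
The 2 values of 26 share dense rank 1.
Remaining distinct values take the next consecutive integers.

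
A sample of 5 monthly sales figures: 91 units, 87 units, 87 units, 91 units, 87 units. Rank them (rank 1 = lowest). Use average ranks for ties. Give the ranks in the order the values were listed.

4.5, 2, 2, 4.5, 2

Sorted (ascending): 87, 87, 87, 91, 91
The 3 values of 87 occupy positions 1–3 → average rank 2.
The 2 values of 91 occupy positions 4–5 → average rank (4+5)/2 = 4.5.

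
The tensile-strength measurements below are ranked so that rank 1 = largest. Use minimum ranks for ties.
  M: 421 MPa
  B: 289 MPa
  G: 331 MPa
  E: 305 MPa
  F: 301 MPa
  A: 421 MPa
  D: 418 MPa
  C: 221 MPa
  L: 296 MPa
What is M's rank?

Sorted (descending): 421, 421, 418, 331, 305, 301, 296, 289, 221
The 2 values of 421 occupy positions 1–2 → each gets rank 1.
M has value 421 MPa → rank 1.

1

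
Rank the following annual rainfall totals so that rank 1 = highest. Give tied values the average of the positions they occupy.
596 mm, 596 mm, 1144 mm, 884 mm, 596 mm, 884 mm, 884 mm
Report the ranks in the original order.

Sorted (descending): 1144, 884, 884, 884, 596, 596, 596
The 3 values of 884 occupy positions 2–4 → average rank 3.
The 3 values of 596 occupy positions 5–7 → average rank 6.

6, 6, 1, 3, 6, 3, 3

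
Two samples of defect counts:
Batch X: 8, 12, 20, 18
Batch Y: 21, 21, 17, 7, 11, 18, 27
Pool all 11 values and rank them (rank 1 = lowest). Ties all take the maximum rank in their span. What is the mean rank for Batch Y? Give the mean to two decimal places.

6.71

Sorted (ascending): 7, 8, 11, 12, 17, 18, 18, 20, 21, 21, 27
The 2 values of 18 occupy positions 6–7 → each gets rank 7.
The 2 values of 21 occupy positions 9–10 → each gets rank 10.
Batch Y values → pooled ranks: 21→10, 21→10, 17→5, 7→1, 11→3, 18→7, 27→11
Mean rank = (10 + 10 + 5 + 1 + 3 + 7 + 11) / 7 = 6.71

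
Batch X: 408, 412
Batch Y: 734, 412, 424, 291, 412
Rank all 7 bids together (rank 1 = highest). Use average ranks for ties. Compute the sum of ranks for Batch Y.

Sorted (descending): 734, 424, 412, 412, 412, 408, 291
The 3 values of 412 occupy positions 3–5 → average rank 4.
Batch Y values → pooled ranks: 734→1, 412→4, 424→2, 291→7, 412→4
Rank sum = 1 + 4 + 2 + 7 + 4 = 18

18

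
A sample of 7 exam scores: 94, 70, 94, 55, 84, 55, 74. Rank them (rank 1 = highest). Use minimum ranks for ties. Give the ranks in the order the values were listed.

1, 5, 1, 6, 3, 6, 4

Sorted (descending): 94, 94, 84, 74, 70, 55, 55
The 2 values of 94 occupy positions 1–2 → each gets rank 1.
The 2 values of 55 occupy positions 6–7 → each gets rank 6.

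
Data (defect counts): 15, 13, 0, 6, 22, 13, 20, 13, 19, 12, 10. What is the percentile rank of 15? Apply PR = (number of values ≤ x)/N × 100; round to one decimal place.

72.7

N = 11.
Strictly below 15: 7. Equal to 15: 1.
PR = 8/11 × 100 = 72.7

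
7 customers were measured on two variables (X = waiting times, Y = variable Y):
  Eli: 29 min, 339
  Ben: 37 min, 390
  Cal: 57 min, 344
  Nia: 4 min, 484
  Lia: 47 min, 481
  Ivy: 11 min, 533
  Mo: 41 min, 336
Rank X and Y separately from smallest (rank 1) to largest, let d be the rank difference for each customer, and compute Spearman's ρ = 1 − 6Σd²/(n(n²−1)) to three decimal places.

-0.500

Ranks of variable 1: 3, 4, 7, 1, 6, 2, 5
Ranks of variable 2: 2, 4, 3, 6, 5, 7, 1
d = r₁ − r₂: 1, 0, 4, -5, 1, -5, 4
d²: 1, 0, 16, 25, 1, 25, 16; Σd² = 84
ρ = 1 − 6·84/(7·48) = 1 − 504/336 = -0.500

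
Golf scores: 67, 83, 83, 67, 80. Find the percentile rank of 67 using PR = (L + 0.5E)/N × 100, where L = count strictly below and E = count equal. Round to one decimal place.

20.0

N = 5.
Strictly below 67: 0. Equal to 67: 2.
PR = (0 + 0.5·2)/5 × 100 = 20.0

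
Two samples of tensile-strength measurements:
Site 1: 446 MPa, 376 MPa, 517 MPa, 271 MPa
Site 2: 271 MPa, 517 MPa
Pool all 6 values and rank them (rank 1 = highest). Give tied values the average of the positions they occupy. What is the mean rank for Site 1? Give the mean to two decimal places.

Sorted (descending): 517, 517, 446, 376, 271, 271
The 2 values of 517 occupy positions 1–2 → average rank (1+2)/2 = 1.5.
The 2 values of 271 occupy positions 5–6 → average rank (5+6)/2 = 5.5.
Site 1 values → pooled ranks: 446→3, 376→4, 517→1.5, 271→5.5
Mean rank = (3 + 4 + 1.5 + 5.5) / 4 = 3.50

3.50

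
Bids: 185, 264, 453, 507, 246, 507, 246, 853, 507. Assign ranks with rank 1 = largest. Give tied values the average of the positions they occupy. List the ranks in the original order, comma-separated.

9, 6, 5, 3, 7.5, 3, 7.5, 1, 3

Sorted (descending): 853, 507, 507, 507, 453, 264, 246, 246, 185
The 3 values of 507 occupy positions 2–4 → average rank 3.
The 2 values of 246 occupy positions 7–8 → average rank (7+8)/2 = 7.5.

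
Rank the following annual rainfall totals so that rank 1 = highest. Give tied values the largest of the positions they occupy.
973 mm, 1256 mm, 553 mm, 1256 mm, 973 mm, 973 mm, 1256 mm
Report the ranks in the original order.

6, 3, 7, 3, 6, 6, 3

Sorted (descending): 1256, 1256, 1256, 973, 973, 973, 553
The 3 values of 1256 occupy positions 1–3 → each gets rank 3.
The 3 values of 973 occupy positions 4–6 → each gets rank 6.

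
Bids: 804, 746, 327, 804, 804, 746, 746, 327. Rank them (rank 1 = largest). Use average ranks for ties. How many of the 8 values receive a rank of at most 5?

6

Sorted (descending): 804, 804, 804, 746, 746, 746, 327, 327
The 3 values of 804 occupy positions 1–3 → average rank 2.
The 3 values of 746 occupy positions 4–6 → average rank 5.
The 2 values of 327 occupy positions 7–8 → average rank (7+8)/2 = 7.5.
Ranks ≤ 5: {2, 2, 2, 5, 5, 5} → 6 values.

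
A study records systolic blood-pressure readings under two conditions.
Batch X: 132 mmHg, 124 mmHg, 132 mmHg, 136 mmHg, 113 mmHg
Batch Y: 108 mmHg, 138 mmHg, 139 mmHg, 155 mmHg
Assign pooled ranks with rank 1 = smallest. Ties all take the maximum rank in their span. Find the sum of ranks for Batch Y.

Sorted (ascending): 108, 113, 124, 132, 132, 136, 138, 139, 155
The 2 values of 132 occupy positions 4–5 → each gets rank 5.
Batch Y values → pooled ranks: 108→1, 138→7, 139→8, 155→9
Rank sum = 1 + 7 + 8 + 9 = 25

25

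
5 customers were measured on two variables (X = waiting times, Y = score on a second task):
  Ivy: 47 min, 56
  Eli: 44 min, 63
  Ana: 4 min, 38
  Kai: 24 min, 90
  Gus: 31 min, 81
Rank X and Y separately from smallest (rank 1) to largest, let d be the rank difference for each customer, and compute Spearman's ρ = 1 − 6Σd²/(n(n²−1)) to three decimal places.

Ranks of variable 1: 5, 4, 1, 2, 3
Ranks of variable 2: 2, 3, 1, 5, 4
d = r₁ − r₂: 3, 1, 0, -3, -1
d²: 9, 1, 0, 9, 1; Σd² = 20
ρ = 1 − 6·20/(5·24) = 1 − 120/120 = 0.000

0.000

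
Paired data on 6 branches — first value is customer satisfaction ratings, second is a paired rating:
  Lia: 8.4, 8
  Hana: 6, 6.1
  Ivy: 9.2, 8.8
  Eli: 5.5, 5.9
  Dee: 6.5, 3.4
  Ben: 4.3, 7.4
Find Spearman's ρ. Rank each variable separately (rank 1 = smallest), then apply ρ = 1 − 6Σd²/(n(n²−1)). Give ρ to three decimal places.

Ranks of variable 1: 5, 3, 6, 2, 4, 1
Ranks of variable 2: 5, 3, 6, 2, 1, 4
d = r₁ − r₂: 0, 0, 0, 0, 3, -3
d²: 0, 0, 0, 0, 9, 9; Σd² = 18
ρ = 1 − 6·18/(6·35) = 1 − 108/210 = 0.486

0.486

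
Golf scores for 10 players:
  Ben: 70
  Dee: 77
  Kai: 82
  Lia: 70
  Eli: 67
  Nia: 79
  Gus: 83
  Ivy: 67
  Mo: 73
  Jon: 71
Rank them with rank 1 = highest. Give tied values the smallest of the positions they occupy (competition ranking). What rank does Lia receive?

7

Sorted (descending): 83, 82, 79, 77, 73, 71, 70, 70, 67, 67
The 2 values of 70 occupy positions 7–8 → each gets rank 7.
The 2 values of 67 occupy positions 9–10 → each gets rank 9.
Lia has value 70 → rank 7.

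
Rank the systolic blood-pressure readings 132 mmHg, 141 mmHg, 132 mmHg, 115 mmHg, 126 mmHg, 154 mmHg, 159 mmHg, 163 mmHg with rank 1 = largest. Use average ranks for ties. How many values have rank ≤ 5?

Sorted (descending): 163, 159, 154, 141, 132, 132, 126, 115
The 2 values of 132 occupy positions 5–6 → average rank (5+6)/2 = 5.5.
Ranks ≤ 5: {1, 2, 3, 4} → 4 values.

4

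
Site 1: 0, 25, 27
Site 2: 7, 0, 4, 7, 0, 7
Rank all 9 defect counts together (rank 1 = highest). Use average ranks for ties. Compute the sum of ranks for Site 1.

Sorted (descending): 27, 25, 7, 7, 7, 4, 0, 0, 0
The 3 values of 7 occupy positions 3–5 → average rank 4.
The 3 values of 0 occupy positions 7–9 → average rank 8.
Site 1 values → pooled ranks: 0→8, 25→2, 27→1
Rank sum = 8 + 2 + 1 = 11

11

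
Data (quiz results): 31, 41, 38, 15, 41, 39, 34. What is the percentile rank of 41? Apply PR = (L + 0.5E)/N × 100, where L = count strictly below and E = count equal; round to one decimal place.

N = 7.
Strictly below 41: 5. Equal to 41: 2.
PR = (5 + 0.5·2)/7 × 100 = 85.7

85.7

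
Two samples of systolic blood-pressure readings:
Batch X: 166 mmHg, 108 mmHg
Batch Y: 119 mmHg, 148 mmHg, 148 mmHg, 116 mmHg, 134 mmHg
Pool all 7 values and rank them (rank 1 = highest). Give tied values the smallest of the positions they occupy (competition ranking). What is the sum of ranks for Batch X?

8

Sorted (descending): 166, 148, 148, 134, 119, 116, 108
The 2 values of 148 occupy positions 2–3 → each gets rank 2.
Batch X values → pooled ranks: 166→1, 108→7
Rank sum = 1 + 7 = 8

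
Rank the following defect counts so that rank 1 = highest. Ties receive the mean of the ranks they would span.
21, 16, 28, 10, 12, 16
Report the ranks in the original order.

2, 3.5, 1, 6, 5, 3.5

Sorted (descending): 28, 21, 16, 16, 12, 10
The 2 values of 16 occupy positions 3–4 → average rank (3+4)/2 = 3.5.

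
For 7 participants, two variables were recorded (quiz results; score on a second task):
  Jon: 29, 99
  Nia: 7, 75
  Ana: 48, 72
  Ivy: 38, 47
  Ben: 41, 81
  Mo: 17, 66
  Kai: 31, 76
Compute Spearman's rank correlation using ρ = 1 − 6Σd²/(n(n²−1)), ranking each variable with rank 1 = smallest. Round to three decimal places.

Ranks of variable 1: 3, 1, 7, 5, 6, 2, 4
Ranks of variable 2: 7, 4, 3, 1, 6, 2, 5
d = r₁ − r₂: -4, -3, 4, 4, 0, 0, -1
d²: 16, 9, 16, 16, 0, 0, 1; Σd² = 58
ρ = 1 − 6·58/(7·48) = 1 − 348/336 = -0.036

-0.036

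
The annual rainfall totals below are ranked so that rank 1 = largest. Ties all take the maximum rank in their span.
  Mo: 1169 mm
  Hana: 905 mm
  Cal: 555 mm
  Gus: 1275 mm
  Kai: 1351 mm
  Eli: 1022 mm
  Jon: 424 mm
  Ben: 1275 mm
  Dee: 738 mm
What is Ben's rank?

Sorted (descending): 1351, 1275, 1275, 1169, 1022, 905, 738, 555, 424
The 2 values of 1275 occupy positions 2–3 → each gets rank 3.
Ben has value 1275 mm → rank 3.

3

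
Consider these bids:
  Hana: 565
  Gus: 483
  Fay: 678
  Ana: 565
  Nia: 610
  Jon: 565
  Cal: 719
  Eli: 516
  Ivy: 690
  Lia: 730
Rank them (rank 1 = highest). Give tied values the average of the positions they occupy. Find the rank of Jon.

Sorted (descending): 730, 719, 690, 678, 610, 565, 565, 565, 516, 483
The 3 values of 565 occupy positions 6–8 → average rank 7.
Jon has value 565 → rank 7.

7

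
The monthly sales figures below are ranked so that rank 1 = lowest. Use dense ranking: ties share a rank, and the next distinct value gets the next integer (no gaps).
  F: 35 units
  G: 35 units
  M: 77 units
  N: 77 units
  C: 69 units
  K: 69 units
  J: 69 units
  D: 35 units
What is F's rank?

Sorted (ascending): 35, 35, 35, 69, 69, 69, 77, 77
The 3 values of 35 share dense rank 1.
The 3 values of 69 share dense rank 2.
The 2 values of 77 share dense rank 3.
F has value 35 units → rank 1.

1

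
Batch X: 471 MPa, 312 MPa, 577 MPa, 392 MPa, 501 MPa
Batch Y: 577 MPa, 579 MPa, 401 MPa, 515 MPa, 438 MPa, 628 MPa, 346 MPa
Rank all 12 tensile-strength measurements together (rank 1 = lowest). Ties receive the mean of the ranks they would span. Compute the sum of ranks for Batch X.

Sorted (ascending): 312, 346, 392, 401, 438, 471, 501, 515, 577, 577, 579, 628
The 2 values of 577 occupy positions 9–10 → average rank (9+10)/2 = 9.5.
Batch X values → pooled ranks: 471→6, 312→1, 577→9.5, 392→3, 501→7
Rank sum = 6 + 1 + 9.5 + 3 + 7 = 26.5

26.5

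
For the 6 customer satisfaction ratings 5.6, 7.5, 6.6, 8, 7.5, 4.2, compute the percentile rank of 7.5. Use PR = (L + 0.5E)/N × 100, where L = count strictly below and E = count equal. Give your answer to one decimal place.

66.7

N = 6.
Strictly below 7.5: 3. Equal to 7.5: 2.
PR = (3 + 0.5·2)/6 × 100 = 66.7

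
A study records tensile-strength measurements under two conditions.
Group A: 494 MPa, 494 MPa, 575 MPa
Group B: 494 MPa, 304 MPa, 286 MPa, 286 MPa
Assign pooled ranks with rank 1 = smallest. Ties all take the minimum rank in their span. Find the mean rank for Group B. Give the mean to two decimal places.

2.25

Sorted (ascending): 286, 286, 304, 494, 494, 494, 575
The 2 values of 286 occupy positions 1–2 → each gets rank 1.
The 3 values of 494 occupy positions 4–6 → each gets rank 4.
Group B values → pooled ranks: 494→4, 304→3, 286→1, 286→1
Mean rank = (4 + 3 + 1 + 1) / 4 = 2.25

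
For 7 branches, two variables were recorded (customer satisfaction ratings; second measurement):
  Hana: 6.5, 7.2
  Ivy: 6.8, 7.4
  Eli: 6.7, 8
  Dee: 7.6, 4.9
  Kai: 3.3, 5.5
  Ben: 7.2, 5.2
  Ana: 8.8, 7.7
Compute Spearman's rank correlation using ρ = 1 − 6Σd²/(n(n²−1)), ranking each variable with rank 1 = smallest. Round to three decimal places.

-0.071

Ranks of variable 1: 2, 4, 3, 6, 1, 5, 7
Ranks of variable 2: 4, 5, 7, 1, 3, 2, 6
d = r₁ − r₂: -2, -1, -4, 5, -2, 3, 1
d²: 4, 1, 16, 25, 4, 9, 1; Σd² = 60
ρ = 1 − 6·60/(7·48) = 1 − 360/336 = -0.071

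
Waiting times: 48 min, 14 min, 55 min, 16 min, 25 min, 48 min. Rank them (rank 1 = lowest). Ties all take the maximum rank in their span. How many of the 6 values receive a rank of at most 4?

3

Sorted (ascending): 14, 16, 25, 48, 48, 55
The 2 values of 48 occupy positions 4–5 → each gets rank 5.
Ranks ≤ 4: {1, 2, 3} → 3 values.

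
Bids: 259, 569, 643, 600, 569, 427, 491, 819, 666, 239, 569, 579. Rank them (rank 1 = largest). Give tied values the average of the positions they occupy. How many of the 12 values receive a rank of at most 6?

Sorted (descending): 819, 666, 643, 600, 579, 569, 569, 569, 491, 427, 259, 239
The 3 values of 569 occupy positions 6–8 → average rank 7.
Ranks ≤ 6: {1, 2, 3, 4, 5} → 5 values.

5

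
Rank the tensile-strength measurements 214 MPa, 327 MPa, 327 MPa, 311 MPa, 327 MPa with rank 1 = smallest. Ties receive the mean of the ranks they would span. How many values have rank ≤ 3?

Sorted (ascending): 214, 311, 327, 327, 327
The 3 values of 327 occupy positions 3–5 → average rank 4.
Ranks ≤ 3: {1, 2} → 2 values.

2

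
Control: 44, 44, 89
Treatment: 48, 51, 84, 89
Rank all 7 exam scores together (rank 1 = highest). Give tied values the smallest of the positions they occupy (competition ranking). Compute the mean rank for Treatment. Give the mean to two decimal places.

3.25

Sorted (descending): 89, 89, 84, 51, 48, 44, 44
The 2 values of 89 occupy positions 1–2 → each gets rank 1.
The 2 values of 44 occupy positions 6–7 → each gets rank 6.
Treatment values → pooled ranks: 48→5, 51→4, 84→3, 89→1
Mean rank = (5 + 4 + 3 + 1) / 4 = 3.25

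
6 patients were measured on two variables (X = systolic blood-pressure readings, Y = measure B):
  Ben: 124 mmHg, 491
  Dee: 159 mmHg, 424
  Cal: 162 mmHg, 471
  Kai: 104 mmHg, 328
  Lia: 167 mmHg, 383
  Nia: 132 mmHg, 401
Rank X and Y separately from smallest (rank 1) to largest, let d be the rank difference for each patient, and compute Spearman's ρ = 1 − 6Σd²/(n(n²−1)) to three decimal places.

Ranks of variable 1: 2, 4, 5, 1, 6, 3
Ranks of variable 2: 6, 4, 5, 1, 2, 3
d = r₁ − r₂: -4, 0, 0, 0, 4, 0
d²: 16, 0, 0, 0, 16, 0; Σd² = 32
ρ = 1 − 6·32/(6·35) = 1 − 192/210 = 0.086

0.086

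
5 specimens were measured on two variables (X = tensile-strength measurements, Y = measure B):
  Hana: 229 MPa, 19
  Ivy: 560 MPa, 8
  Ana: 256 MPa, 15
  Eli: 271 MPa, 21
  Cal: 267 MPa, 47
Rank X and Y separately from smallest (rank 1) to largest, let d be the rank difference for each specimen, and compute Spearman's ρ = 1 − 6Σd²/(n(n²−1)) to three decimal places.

-0.200

Ranks of variable 1: 1, 5, 2, 4, 3
Ranks of variable 2: 3, 1, 2, 4, 5
d = r₁ − r₂: -2, 4, 0, 0, -2
d²: 4, 16, 0, 0, 4; Σd² = 24
ρ = 1 − 6·24/(5·24) = 1 − 144/120 = -0.200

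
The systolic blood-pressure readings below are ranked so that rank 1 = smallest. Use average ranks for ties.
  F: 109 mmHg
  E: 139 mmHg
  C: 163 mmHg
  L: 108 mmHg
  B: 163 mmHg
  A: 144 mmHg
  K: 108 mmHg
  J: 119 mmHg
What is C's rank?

Sorted (ascending): 108, 108, 109, 119, 139, 144, 163, 163
The 2 values of 108 occupy positions 1–2 → average rank (1+2)/2 = 1.5.
The 2 values of 163 occupy positions 7–8 → average rank (7+8)/2 = 7.5.
C has value 163 mmHg → rank 7.5.

7.5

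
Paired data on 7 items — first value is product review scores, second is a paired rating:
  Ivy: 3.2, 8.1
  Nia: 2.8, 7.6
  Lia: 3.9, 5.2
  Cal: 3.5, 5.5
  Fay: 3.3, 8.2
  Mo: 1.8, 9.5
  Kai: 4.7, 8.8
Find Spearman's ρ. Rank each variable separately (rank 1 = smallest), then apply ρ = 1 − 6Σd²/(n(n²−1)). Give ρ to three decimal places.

-0.321

Ranks of variable 1: 3, 2, 6, 5, 4, 1, 7
Ranks of variable 2: 4, 3, 1, 2, 5, 7, 6
d = r₁ − r₂: -1, -1, 5, 3, -1, -6, 1
d²: 1, 1, 25, 9, 1, 36, 1; Σd² = 74
ρ = 1 − 6·74/(7·48) = 1 − 444/336 = -0.321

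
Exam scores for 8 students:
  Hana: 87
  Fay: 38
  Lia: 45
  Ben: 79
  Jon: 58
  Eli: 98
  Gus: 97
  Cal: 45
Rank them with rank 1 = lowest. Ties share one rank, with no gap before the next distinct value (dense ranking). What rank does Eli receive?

Sorted (ascending): 38, 45, 45, 58, 79, 87, 97, 98
The 2 values of 45 share dense rank 2.
Remaining distinct values take the next consecutive integers.
Eli has value 98 → rank 7.

7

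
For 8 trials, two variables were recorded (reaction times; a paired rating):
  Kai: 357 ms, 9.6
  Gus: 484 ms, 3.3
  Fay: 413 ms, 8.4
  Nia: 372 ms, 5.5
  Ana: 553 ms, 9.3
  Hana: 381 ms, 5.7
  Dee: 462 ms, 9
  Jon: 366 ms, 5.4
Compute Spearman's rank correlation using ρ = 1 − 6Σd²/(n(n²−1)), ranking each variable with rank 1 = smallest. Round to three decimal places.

Ranks of variable 1: 1, 7, 5, 3, 8, 4, 6, 2
Ranks of variable 2: 8, 1, 5, 3, 7, 4, 6, 2
d = r₁ − r₂: -7, 6, 0, 0, 1, 0, 0, 0
d²: 49, 36, 0, 0, 1, 0, 0, 0; Σd² = 86
ρ = 1 − 6·86/(8·63) = 1 − 516/504 = -0.024

-0.024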